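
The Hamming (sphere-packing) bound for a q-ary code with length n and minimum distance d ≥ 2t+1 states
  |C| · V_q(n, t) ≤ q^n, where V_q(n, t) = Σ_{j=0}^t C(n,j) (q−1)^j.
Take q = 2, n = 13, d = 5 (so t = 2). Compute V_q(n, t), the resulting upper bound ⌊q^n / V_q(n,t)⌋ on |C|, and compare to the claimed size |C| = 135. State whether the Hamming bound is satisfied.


V_q(n, t) = 92, q^n = 8192, Hamming bound = 89, |C| = 135 > bound (violated).

Step 1: Compute V_q(n, t) = Σ_{j=0}^2 C(n, j) (q−1)^j.
  j = 0: C(13,0)·(1)^0 = 1·1 = 1.
  j = 1: C(13,1)·(1)^1 = 13·1 = 13.
  j = 2: C(13,2)·(1)^2 = 78·1 = 78.
  V_q(n, t) = 1 + 13 + 78 = 92.
Step 2: q^n = 2^13 = 8192.
Step 3: Hamming bound ⌊q^n / V_q(n,t)⌋ = ⌊8192/92⌋ = 89.
Step 4: Compare |C| = 135 to 89: violated.
The claimed |C| lies above the Hamming bound, so no 2-ary code of length 13 with d ≥ 5 can have 135 codewords.


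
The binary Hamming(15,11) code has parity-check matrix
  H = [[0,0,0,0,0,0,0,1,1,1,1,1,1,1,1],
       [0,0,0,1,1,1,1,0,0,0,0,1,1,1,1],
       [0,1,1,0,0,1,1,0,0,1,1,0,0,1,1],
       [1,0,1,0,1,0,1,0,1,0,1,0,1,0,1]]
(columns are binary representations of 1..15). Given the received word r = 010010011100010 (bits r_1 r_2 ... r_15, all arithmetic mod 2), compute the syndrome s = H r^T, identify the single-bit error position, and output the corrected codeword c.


s = (0, 0, 1, 0)^T, error position = 2, corrected codeword c = 000010011100010

Compute s = H r^T mod 2 one row at a time:
  s_1 = 1 + 1 + 1 + 0 + 0 + 0 + 1 + 0 = 4 ≡ 0 (mod 2).
  s_2 = 0 + 1 + 0 + 0 + 0 + 0 + 1 + 0 = 2 ≡ 0 (mod 2).
  s_3 = 1 + 0 + 0 + 0 + 1 + 0 + 1 + 0 = 3 ≡ 1 (mod 2).
  s_4 = 0 + 0 + 1 + 0 + 1 + 0 + 0 + 0 = 2 ≡ 0 (mod 2).
s = (0, 0, 1, 0)^T — this equals column 2 of H (binary 0010), so error is at position 2.
Correct: flip bit 2 of r = 010010011100010 to get c = 000010011100010.


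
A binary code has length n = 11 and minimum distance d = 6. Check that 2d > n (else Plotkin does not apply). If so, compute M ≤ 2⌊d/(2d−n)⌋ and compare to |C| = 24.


Plotkin bound M ≤ 12; given |C| = 24 > bound (violated).

Check applicability: 2d = 12, n = 11.
2d − n = 1 > 0, so Plotkin applies.
Compute d/(2d−n) = 6/1 ≈ 6.0000.
⌊d/(2d−n)⌋ = 6.
Plotkin bound: M ≤ 2·6 = 12.
Given |C| = 24, check: VIOLATED.
This |C| is above the Plotkin bound, so no binary code with n = 11, d = 6 and 24 codewords exists.


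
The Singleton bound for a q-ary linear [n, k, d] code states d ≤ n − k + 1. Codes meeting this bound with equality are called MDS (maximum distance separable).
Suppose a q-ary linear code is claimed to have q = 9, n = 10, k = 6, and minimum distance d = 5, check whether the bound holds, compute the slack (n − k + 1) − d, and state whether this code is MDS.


Singleton RHS = n − k + 1 = 5, slack = 0, bound satisfied, MDS.

Singleton bound: d ≤ n − k + 1.
Here n = 10, k = 6, so n − k + 1 = 5.
Given d = 5, check d ≤ 5: YES.
Slack = (n − k + 1) − d = 0.
The code is MDS (slack = 0).
Description: the claimed parameters are [10, 6, 5]_9; such a code would be MDS (meets Singleton bound).


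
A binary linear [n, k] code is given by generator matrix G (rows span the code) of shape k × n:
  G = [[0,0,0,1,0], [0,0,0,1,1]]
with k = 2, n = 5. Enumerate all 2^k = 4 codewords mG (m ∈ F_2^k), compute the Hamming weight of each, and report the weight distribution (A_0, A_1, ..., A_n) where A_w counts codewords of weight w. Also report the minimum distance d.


Weight distribution: A_0 = 1, A_1 = 2, A_2 = 1. Minimum distance d = 1.

Enumerate all 2^2 = 4 messages m ∈ F_2^2.
For each, compute codeword c = mG in F_2^5, then tally its weight.
  m = 00 → c = 00000, weight = 0.
  m = 10 → c = 00010, weight = 1.
  m = 01 → c = 00011, weight = 2.
  m = 11 → c = 00001, weight = 1.
Tally weights:
  weight 0: 1 codewords.
  weight 1: 2 codewords.
  weight 2: 1 codewords.
Minimum distance d = smallest w > 0 with A_w > 0 = 1.
Sanity: Σ A_w = 4 = 2^2 = 4 ✓.


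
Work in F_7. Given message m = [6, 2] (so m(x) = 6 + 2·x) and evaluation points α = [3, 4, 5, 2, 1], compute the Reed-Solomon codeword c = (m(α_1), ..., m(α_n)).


c = [5, 0, 2, 3, 1]

Message polynomial: m(x) = 6 + 2·x (mod 7).
For each evaluation point α_i, compute m(α_i) mod 7:
  α_1 = 3: Horner steps 2 → 5, so m(3) = 5.
  α_2 = 4: Horner steps 2 → 0, so m(4) = 0.
  α_3 = 5: Horner steps 2 → 2, so m(5) = 2.
  α_4 = 2: Horner steps 2 → 3, so m(2) = 3.
  α_5 = 1: Horner steps 2 → 1, so m(1) = 1.
Codeword c = [5, 0, 2, 3, 1] ∈ F_7^5.


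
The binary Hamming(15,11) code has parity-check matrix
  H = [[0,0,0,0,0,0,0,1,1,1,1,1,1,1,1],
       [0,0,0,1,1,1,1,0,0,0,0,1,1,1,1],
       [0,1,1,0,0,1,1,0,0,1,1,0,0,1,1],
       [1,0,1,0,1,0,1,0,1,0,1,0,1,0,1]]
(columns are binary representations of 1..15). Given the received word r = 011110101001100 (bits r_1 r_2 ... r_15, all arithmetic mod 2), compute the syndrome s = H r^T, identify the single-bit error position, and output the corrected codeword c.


s = (1, 1, 1, 1)^T, error position = 15, corrected codeword c = 011110101001101

Compute s = H r^T mod 2 one row at a time:
  s_1 = 0 + 1 + 0 + 0 + 1 + 1 + 0 + 0 = 3 ≡ 1 (mod 2).
  s_2 = 1 + 1 + 0 + 1 + 1 + 1 + 0 + 0 = 5 ≡ 1 (mod 2).
  s_3 = 1 + 1 + 0 + 1 + 0 + 0 + 0 + 0 = 3 ≡ 1 (mod 2).
  s_4 = 0 + 1 + 1 + 1 + 1 + 0 + 1 + 0 = 5 ≡ 1 (mod 2).
s = (1, 1, 1, 1)^T — this equals column 15 of H (binary 1111), so error is at position 15.
Correct: flip bit 15 of r = 011110101001100 to get c = 011110101001101.


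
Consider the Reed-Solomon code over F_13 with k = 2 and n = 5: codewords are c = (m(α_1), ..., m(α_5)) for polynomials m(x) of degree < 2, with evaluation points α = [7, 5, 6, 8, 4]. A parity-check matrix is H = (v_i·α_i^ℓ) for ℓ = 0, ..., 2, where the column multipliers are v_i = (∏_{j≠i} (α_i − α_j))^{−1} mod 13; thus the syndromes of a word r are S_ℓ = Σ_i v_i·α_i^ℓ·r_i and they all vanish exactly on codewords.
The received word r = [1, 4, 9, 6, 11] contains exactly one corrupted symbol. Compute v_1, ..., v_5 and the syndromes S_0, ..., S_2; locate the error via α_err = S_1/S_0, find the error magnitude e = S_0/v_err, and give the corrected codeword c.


S = (7, 2, 8), error at position 5, error magnitude e = 12, c = [1, 4, 9, 6, 12].

Step 1: column multipliers v_i = (∏_{j≠i}(α_i − α_j))^{−1} mod 13.
  i = 1 (α = 7): (7−5)(7−6)(7−8)(7−4) = 2·1·(−1)·3 = −6 ≡ 7, so v_1 = 7^{−1} = 2 (mod 13).
  i = 2 (α = 5): (5−7)(5−6)(5−8)(5−4) = (−2)·(−1)·(−3)·1 = −6 ≡ 7, so v_2 = 7^{−1} = 2 (mod 13).
  i = 3 (α = 6): (6−7)(6−5)(6−8)(6−4) = (−1)·1·(−2)·2 = 4 ≡ 4, so v_3 = 4^{−1} = 10 (mod 13).
  i = 4 (α = 8): (8−7)(8−5)(8−6)(8−4) = 1·3·2·4 = 24 ≡ 11, so v_4 = 11^{−1} = 6 (mod 13).
  i = 5 (α = 4): (4−7)(4−5)(4−6)(4−8) = (−3)·(−1)·(−2)·(−4) = 24 ≡ 11, so v_5 = 11^{−1} = 6 (mod 13).
  v = [2, 2, 10, 6, 6].
Step 2: syndromes of r = [1, 4, 9, 6, 11] (all sums mod 13).
  S_0 = Σ v_i r_i = 2·1 + 2·4 + 10·9 + 6·6 + 6·11 = 202 ≡ 7.
  S_1 = Σ v_i α_i r_i = 2·7·1 + 2·5·4 + 10·6·9 + 6·8·6 + 6·4·11 = 1146 ≡ 2.
  α_i^2 mod 13 = [10, 12, 10, 12, 3].
  S_2 = Σ v_i α_i^2 r_i = 2·10·1 + 2·12·4 + 10·10·9 + 6·12·6 + 6·3·11 = 1646 ≡ 8.
  S = (7, 2, 8) ≠ 0, so r is not a codeword (an error is present).
Step 3: locate the error. For a single error e at position i, S_ℓ = v_i·e·α_i^ℓ, so α_err = S_1/S_0.
  S_0^{−1} = 7^{−1} = 2 (mod 13), so α_err = 2·2 = 4 ≡ 4 = α_5. Error position i = 5.
  Consistency check: S_2/S_1 = 8·7 = 56 ≡ 4 = α_err ✓ (single-error assumption holds).
Step 4: error magnitude e = S_0/v_5 = S_0·∏_{j≠5}(α_5 − α_j) = 7·11 = 77 ≡ 12 (mod 13).
Step 5: correct position 5: c_5 = r_5 − e = 11 − 12 ≡ 12 (mod 13). Hence c = [1, 4, 9, 6, 12].
  Check: interpolating c through the α_i gives m(x) = 5 + 5·x (degree < 2) with m(α_i) = c_i for every i, so c is indeed a codeword.


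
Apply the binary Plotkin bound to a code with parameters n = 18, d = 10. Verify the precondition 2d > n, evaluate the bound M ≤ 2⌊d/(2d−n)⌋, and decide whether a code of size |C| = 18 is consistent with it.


Plotkin bound M ≤ 10; given |C| = 18 > bound (violated).

Check applicability: 2d = 20, n = 18.
2d − n = 2 > 0, so Plotkin applies.
Compute d/(2d−n) = 10/2 ≈ 5.0000.
⌊d/(2d−n)⌋ = 5.
Plotkin bound: M ≤ 2·5 = 10.
Given |C| = 18, check: VIOLATED.
This |C| is above the Plotkin bound, so no binary code with n = 18, d = 10 and 18 codewords exists.


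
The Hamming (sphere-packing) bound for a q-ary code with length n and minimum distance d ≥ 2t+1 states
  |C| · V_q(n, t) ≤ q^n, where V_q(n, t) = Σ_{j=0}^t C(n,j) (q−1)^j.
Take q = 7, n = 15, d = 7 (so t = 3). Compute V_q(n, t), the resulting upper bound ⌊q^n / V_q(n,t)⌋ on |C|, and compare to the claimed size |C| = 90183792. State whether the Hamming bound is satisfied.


V_q(n, t) = 102151, q^n = 4747561509943, Hamming bound = 46475918, |C| = 90183792 > bound (violated).

Step 1: Compute V_q(n, t) = Σ_{j=0}^3 C(n, j) (q−1)^j.
  j = 0: C(15,0)·(6)^0 = 1·1 = 1.
  j = 1: C(15,1)·(6)^1 = 15·6 = 90.
  j = 2: C(15,2)·(6)^2 = 105·36 = 3780.
  j = 3: C(15,3)·(6)^3 = 455·216 = 98280.
  V_q(n, t) = 1 + 90 + 3780 + 98280 = 102151.
Step 2: q^n = 7^15 = 4747561509943.
Step 3: Hamming bound ⌊q^n / V_q(n,t)⌋ = ⌊4747561509943/102151⌋ = 46475918.
Step 4: Compare |C| = 90183792 to 46475918: violated.
The claimed |C| lies above the Hamming bound, so no 7-ary code of length 15 with d ≥ 7 can have 90183792 codewords.


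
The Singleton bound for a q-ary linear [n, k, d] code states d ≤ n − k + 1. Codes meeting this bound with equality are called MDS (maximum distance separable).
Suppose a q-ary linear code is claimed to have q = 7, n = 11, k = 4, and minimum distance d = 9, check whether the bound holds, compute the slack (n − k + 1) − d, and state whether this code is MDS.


Singleton RHS = n − k + 1 = 8, slack = -1, bound violated (no such code; not MDS).

Singleton bound: d ≤ n − k + 1.
Here n = 11, k = 4, so n − k + 1 = 8.
Given d = 9, check d ≤ 8: NO.
Slack = (n − k + 1) − d = -1.
The slack is negative: d = 9 exceeds n − k + 1 = 8 by 1, so the Singleton bound is violated and no linear [11, 4, 9]_7 code can exist. In particular it is not MDS (MDS requires d = n − k + 1 exactly).
Description: the claimed parameters are [11, 4, 9]_7; such a code would be impossible (violates the Singleton bound).


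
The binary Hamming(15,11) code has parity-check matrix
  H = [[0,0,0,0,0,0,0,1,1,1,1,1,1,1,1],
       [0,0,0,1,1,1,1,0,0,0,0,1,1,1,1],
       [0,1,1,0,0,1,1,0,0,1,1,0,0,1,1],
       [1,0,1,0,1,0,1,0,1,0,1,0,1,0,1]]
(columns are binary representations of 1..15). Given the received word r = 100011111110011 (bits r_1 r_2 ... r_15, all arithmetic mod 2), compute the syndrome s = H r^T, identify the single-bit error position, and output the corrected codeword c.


s = (0, 1, 0, 0)^T, error position = 4, corrected codeword c = 100111111110011

Compute s = H r^T mod 2 one row at a time:
  s_1 = 1 + 1 + 1 + 1 + 0 + 0 + 1 + 1 = 6 ≡ 0 (mod 2).
  s_2 = 0 + 1 + 1 + 1 + 0 + 0 + 1 + 1 = 5 ≡ 1 (mod 2).
  s_3 = 0 + 0 + 1 + 1 + 1 + 1 + 1 + 1 = 6 ≡ 0 (mod 2).
  s_4 = 1 + 0 + 1 + 1 + 1 + 1 + 0 + 1 = 6 ≡ 0 (mod 2).
s = (0, 1, 0, 0)^T — this equals column 4 of H (binary 0100), so error is at position 4.
Correct: flip bit 4 of r = 100011111110011 to get c = 100111111110011.


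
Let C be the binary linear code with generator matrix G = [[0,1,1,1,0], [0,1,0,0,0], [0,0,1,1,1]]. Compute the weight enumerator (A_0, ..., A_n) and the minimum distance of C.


Weight distribution: A_0 = 1, A_1 = 2, A_2 = 2, A_3 = 2, A_4 = 1. Minimum distance d = 1.

Enumerate all 2^3 = 8 messages m ∈ F_2^3.
For each, compute codeword c = mG in F_2^5, then tally its weight.
  m = 000 → c = 00000, weight = 0.
  m = 100 → c = 01110, weight = 3.
  m = 010 → c = 01000, weight = 1.
  m = 110 → c = 00110, weight = 2.
  m = 001 → c = 00111, weight = 3.
  m = 101 → c = 01001, weight = 2.
  m = 011 → c = 01111, weight = 4.
  m = 111 → c = 00001, weight = 1.
Tally weights:
  weight 0: 1 codewords.
  weight 1: 2 codewords.
  weight 2: 2 codewords.
  weight 3: 2 codewords.
  weight 4: 1 codewords.
Minimum distance d = smallest w > 0 with A_w > 0 = 1.
Sanity: Σ A_w = 8 = 2^3 = 8 ✓.


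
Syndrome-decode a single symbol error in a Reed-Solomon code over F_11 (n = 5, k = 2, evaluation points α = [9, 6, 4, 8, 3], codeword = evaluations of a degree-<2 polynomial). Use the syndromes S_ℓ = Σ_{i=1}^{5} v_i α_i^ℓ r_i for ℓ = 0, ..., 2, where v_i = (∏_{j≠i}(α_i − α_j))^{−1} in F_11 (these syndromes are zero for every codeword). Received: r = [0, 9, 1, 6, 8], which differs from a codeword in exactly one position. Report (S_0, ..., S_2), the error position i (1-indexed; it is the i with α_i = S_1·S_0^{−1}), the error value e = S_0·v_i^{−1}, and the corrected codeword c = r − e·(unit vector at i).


S = (6, 10, 2), error at position 1, error magnitude e = 1, c = [10, 9, 1, 6, 8].

Step 1: column multipliers v_i = (∏_{j≠i}(α_i − α_j))^{−1} mod 11.
  i = 1 (α = 9): (9−6)(9−4)(9−8)(9−3) = 3·5·1·6 = 90 ≡ 2, so v_1 = 2^{−1} = 6 (mod 11).
  i = 2 (α = 6): (6−9)(6−4)(6−8)(6−3) = (−3)·2·(−2)·3 = 36 ≡ 3, so v_2 = 3^{−1} = 4 (mod 11).
  i = 3 (α = 4): (4−9)(4−6)(4−8)(4−3) = (−5)·(−2)·(−4)·1 = −40 ≡ 4, so v_3 = 4^{−1} = 3 (mod 11).
  i = 4 (α = 8): (8−9)(8−6)(8−4)(8−3) = (−1)·2·4·5 = −40 ≡ 4, so v_4 = 4^{−1} = 3 (mod 11).
  i = 5 (α = 3): (3−9)(3−6)(3−4)(3−8) = (−6)·(−3)·(−1)·(−5) = 90 ≡ 2, so v_5 = 2^{−1} = 6 (mod 11).
  v = [6, 4, 3, 3, 6].
Step 2: syndromes of r = [0, 9, 1, 6, 8] (all sums mod 11).
  S_0 = Σ v_i r_i = 6·0 + 4·9 + 3·1 + 3·6 + 6·8 = 105 ≡ 6.
  S_1 = Σ v_i α_i r_i = 6·9·0 + 4·6·9 + 3·4·1 + 3·8·6 + 6·3·8 = 516 ≡ 10.
  α_i^2 mod 11 = [4, 3, 5, 9, 9].
  S_2 = Σ v_i α_i^2 r_i = 6·4·0 + 4·3·9 + 3·5·1 + 3·9·6 + 6·9·8 = 717 ≡ 2.
  S = (6, 10, 2) ≠ 0, so r is not a codeword (an error is present).
Step 3: locate the error. For a single error e at position i, S_ℓ = v_i·e·α_i^ℓ, so α_err = S_1/S_0.
  S_0^{−1} = 6^{−1} = 2 (mod 11), so α_err = 10·2 = 20 ≡ 9 = α_1. Error position i = 1.
  Consistency check: S_2/S_1 = 2·10 = 20 ≡ 9 = α_err ✓ (single-error assumption holds).
Step 4: error magnitude e = S_0/v_1 = S_0·∏_{j≠1}(α_1 − α_j) = 6·2 = 12 ≡ 1 (mod 11).
Step 5: correct position 1: c_1 = r_1 − e = 0 − 1 ≡ 10 (mod 11). Hence c = [10, 9, 1, 6, 8].
  Check: interpolating c through the α_i gives m(x) = 7 + 4·x (degree < 2) with m(α_i) = c_i for every i, so c is indeed a codeword.


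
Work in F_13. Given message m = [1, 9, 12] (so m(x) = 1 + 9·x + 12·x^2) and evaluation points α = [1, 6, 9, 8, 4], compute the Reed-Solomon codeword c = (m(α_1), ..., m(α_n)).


c = [9, 6, 1, 9, 8]

Message polynomial: m(x) = 1 + 9·x + 12·x^2 (mod 13).
For each evaluation point α_i, compute m(α_i) mod 13:
  α_1 = 1: Horner steps 12 → 8 → 9, so m(1) = 9.
  α_2 = 6: Horner steps 12 → 3 → 6, so m(6) = 6.
  α_3 = 9: Horner steps 12 → 0 → 1, so m(9) = 1.
  α_4 = 8: Horner steps 12 → 1 → 9, so m(8) = 9.
  α_5 = 4: Horner steps 12 → 5 → 8, so m(4) = 8.
Codeword c = [9, 6, 1, 9, 8] ∈ F_13^5.


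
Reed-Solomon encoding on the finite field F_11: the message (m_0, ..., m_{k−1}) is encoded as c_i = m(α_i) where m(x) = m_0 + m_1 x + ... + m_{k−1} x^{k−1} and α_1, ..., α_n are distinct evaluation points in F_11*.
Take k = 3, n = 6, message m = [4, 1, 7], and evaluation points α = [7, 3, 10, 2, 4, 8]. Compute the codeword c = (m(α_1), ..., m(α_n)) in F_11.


c = [2, 4, 10, 1, 10, 9]

Message polynomial: m(x) = 4 + 1·x + 7·x^2 (mod 11).
For each evaluation point α_i, compute m(α_i) mod 11:
  α_1 = 7: Horner steps 7 → 6 → 2, so m(7) = 2.
  α_2 = 3: Horner steps 7 → 0 → 4, so m(3) = 4.
  α_3 = 10: Horner steps 7 → 5 → 10, so m(10) = 10.
  α_4 = 2: Horner steps 7 → 4 → 1, so m(2) = 1.
  α_5 = 4: Horner steps 7 → 7 → 10, so m(4) = 10.
  α_6 = 8: Horner steps 7 → 2 → 9, so m(8) = 9.
Codeword c = [2, 4, 10, 1, 10, 9] ∈ F_11^6.


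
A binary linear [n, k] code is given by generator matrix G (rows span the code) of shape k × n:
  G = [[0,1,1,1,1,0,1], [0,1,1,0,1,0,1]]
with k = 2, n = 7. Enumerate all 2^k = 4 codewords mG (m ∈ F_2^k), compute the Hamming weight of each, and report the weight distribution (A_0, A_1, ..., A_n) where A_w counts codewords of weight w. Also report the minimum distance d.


Weight distribution: A_0 = 1, A_1 = 1, A_4 = 1, A_5 = 1. Minimum distance d = 1.

Enumerate all 2^2 = 4 messages m ∈ F_2^2.
For each, compute codeword c = mG in F_2^7, then tally its weight.
  m = 00 → c = 0000000, weight = 0.
  m = 10 → c = 0111101, weight = 5.
  m = 01 → c = 0110101, weight = 4.
  m = 11 → c = 0001000, weight = 1.
Tally weights:
  weight 0: 1 codewords.
  weight 1: 1 codewords.
  weight 4: 1 codewords.
  weight 5: 1 codewords.
Minimum distance d = smallest w > 0 with A_w > 0 = 1.
Sanity: Σ A_w = 4 = 2^2 = 4 ✓.


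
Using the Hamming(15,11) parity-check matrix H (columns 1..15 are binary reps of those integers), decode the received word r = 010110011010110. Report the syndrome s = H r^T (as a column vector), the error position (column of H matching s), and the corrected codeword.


s = (1, 0, 1, 0)^T, error position = 10, corrected codeword c = 010110011110110

Compute s = H r^T mod 2 one row at a time:
  s_1 = 1 + 1 + 0 + 1 + 0 + 1 + 1 + 0 = 5 ≡ 1 (mod 2).
  s_2 = 1 + 1 + 0 + 0 + 0 + 1 + 1 + 0 = 4 ≡ 0 (mod 2).
  s_3 = 1 + 0 + 0 + 0 + 0 + 1 + 1 + 0 = 3 ≡ 1 (mod 2).
  s_4 = 0 + 0 + 1 + 0 + 1 + 1 + 1 + 0 = 4 ≡ 0 (mod 2).
s = (1, 0, 1, 0)^T — this equals column 10 of H (binary 1010), so error is at position 10.
Correct: flip bit 10 of r = 010110011010110 to get c = 010110011110110.


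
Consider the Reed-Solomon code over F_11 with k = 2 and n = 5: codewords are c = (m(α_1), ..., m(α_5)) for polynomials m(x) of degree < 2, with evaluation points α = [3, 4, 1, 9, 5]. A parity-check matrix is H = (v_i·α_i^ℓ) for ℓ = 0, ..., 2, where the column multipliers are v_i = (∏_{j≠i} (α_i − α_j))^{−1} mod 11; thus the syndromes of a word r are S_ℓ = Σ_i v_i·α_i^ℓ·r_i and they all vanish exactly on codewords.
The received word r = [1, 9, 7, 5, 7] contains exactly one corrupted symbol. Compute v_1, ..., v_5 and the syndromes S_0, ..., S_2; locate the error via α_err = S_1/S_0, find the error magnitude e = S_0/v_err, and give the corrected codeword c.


S = (1, 5, 3), error at position 5, error magnitude e = 1, c = [1, 9, 7, 5, 6].

Step 1: column multipliers v_i = (∏_{j≠i}(α_i − α_j))^{−1} mod 11.
  i = 1 (α = 3): (3−4)(3−1)(3−9)(3−5) = (−1)·2·(−6)·(−2) = −24 ≡ 9, so v_1 = 9^{−1} = 5 (mod 11).
  i = 2 (α = 4): (4−3)(4−1)(4−9)(4−5) = 1·3·(−5)·(−1) = 15 ≡ 4, so v_2 = 4^{−1} = 3 (mod 11).
  i = 3 (α = 1): (1−3)(1−4)(1−9)(1−5) = (−2)·(−3)·(−8)·(−4) = 192 ≡ 5, so v_3 = 5^{−1} = 9 (mod 11).
  i = 4 (α = 9): (9−3)(9−4)(9−1)(9−5) = 6·5·8·4 = 960 ≡ 3, so v_4 = 3^{−1} = 4 (mod 11).
  i = 5 (α = 5): (5−3)(5−4)(5−1)(5−9) = 2·1·4·(−4) = −32 ≡ 1, so v_5 = 1^{−1} = 1 (mod 11).
  v = [5, 3, 9, 4, 1].
Step 2: syndromes of r = [1, 9, 7, 5, 7] (all sums mod 11).
  S_0 = Σ v_i r_i = 5·1 + 3·9 + 9·7 + 4·5 + 1·7 = 122 ≡ 1.
  S_1 = Σ v_i α_i r_i = 5·3·1 + 3·4·9 + 9·1·7 + 4·9·5 + 1·5·7 = 401 ≡ 5.
  α_i^2 mod 11 = [9, 5, 1, 4, 3].
  S_2 = Σ v_i α_i^2 r_i = 5·9·1 + 3·5·9 + 9·1·7 + 4·4·5 + 1·3·7 = 344 ≡ 3.
  S = (1, 5, 3) ≠ 0, so r is not a codeword (an error is present).
Step 3: locate the error. For a single error e at position i, S_ℓ = v_i·e·α_i^ℓ, so α_err = S_1/S_0.
  S_0^{−1} = 1^{−1} = 1 (mod 11), so α_err = 5·1 = 5 ≡ 5 = α_5. Error position i = 5.
  Consistency check: S_2/S_1 = 3·9 = 27 ≡ 5 = α_err ✓ (single-error assumption holds).
Step 4: error magnitude e = S_0/v_5 = S_0·∏_{j≠5}(α_5 − α_j) = 1·1 = 1 ≡ 1 (mod 11).
Step 5: correct position 5: c_5 = r_5 − e = 7 − 1 ≡ 6 (mod 11). Hence c = [1, 9, 7, 5, 6].
  Check: interpolating c through the α_i gives m(x) = 10 + 8·x (degree < 2) with m(α_i) = c_i for every i, so c is indeed a codeword.


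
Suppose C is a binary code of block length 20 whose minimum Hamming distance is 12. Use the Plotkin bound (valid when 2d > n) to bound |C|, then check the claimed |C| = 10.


Plotkin bound M ≤ 6; given |C| = 10 > bound (violated).

Check applicability: 2d = 24, n = 20.
2d − n = 4 > 0, so Plotkin applies.
Compute d/(2d−n) = 12/4 ≈ 3.0000.
⌊d/(2d−n)⌋ = 3.
Plotkin bound: M ≤ 2·3 = 6.
Given |C| = 10, check: VIOLATED.
This |C| is above the Plotkin bound, so no binary code with n = 20, d = 12 and 10 codewords exists.


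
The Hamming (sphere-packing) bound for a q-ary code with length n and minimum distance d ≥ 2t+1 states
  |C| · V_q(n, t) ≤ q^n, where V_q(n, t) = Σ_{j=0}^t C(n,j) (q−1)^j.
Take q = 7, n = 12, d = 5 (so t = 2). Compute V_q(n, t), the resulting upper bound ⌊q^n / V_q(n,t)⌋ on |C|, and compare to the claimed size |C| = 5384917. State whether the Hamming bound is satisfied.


V_q(n, t) = 2449, q^n = 13841287201, Hamming bound = 5651811, |C| = 5384917 ≤ bound (satisfied).

Step 1: Compute V_q(n, t) = Σ_{j=0}^2 C(n, j) (q−1)^j.
  j = 0: C(12,0)·(6)^0 = 1·1 = 1.
  j = 1: C(12,1)·(6)^1 = 12·6 = 72.
  j = 2: C(12,2)·(6)^2 = 66·36 = 2376.
  V_q(n, t) = 1 + 72 + 2376 = 2449.
Step 2: q^n = 7^12 = 13841287201.
Step 3: Hamming bound ⌊q^n / V_q(n,t)⌋ = ⌊13841287201/2449⌋ = 5651811.
Step 4: Compare |C| = 5384917 to 5651811: satisfied.
The claimed |C| lies below the Hamming bound.


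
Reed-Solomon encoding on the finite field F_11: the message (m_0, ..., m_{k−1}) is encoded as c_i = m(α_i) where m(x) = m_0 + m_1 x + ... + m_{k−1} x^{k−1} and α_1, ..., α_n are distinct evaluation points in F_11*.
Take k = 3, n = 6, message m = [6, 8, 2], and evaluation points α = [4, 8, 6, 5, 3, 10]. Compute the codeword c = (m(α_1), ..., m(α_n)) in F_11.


c = [4, 0, 5, 8, 4, 0]

Message polynomial: m(x) = 6 + 8·x + 2·x^2 (mod 11).
For each evaluation point α_i, compute m(α_i) mod 11:
  α_1 = 4: Horner steps 2 → 5 → 4, so m(4) = 4.
  α_2 = 8: Horner steps 2 → 2 → 0, so m(8) = 0.
  α_3 = 6: Horner steps 2 → 9 → 5, so m(6) = 5.
  α_4 = 5: Horner steps 2 → 7 → 8, so m(5) = 8.
  α_5 = 3: Horner steps 2 → 3 → 4, so m(3) = 4.
  α_6 = 10: Horner steps 2 → 6 → 0, so m(10) = 0.
Codeword c = [4, 0, 5, 8, 4, 0] ∈ F_11^6.


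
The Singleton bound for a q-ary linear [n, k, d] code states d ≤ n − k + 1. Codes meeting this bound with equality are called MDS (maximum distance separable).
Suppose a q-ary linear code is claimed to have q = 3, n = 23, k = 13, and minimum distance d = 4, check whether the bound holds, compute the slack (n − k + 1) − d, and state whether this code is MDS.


Singleton RHS = n − k + 1 = 11, slack = 7, bound satisfied, not MDS.

Singleton bound: d ≤ n − k + 1.
Here n = 23, k = 13, so n − k + 1 = 11.
Given d = 4, check d ≤ 11: YES.
Slack = (n − k + 1) − d = 7.
The code is NOT MDS (slack = 7 > 0).
Description: the claimed parameters are [23, 13, 4]_3; such a code would be non-MDS.


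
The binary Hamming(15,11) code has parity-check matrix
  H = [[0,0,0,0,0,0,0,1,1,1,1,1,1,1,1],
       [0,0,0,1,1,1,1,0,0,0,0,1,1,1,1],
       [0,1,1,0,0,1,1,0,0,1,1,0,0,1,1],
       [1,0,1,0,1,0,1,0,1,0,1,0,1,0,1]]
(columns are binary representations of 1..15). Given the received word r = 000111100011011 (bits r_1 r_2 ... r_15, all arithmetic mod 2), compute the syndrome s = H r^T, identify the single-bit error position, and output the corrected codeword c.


s = (0, 1, 1, 0)^T, error position = 6, corrected codeword c = 000110100011011

Compute s = H r^T mod 2 one row at a time:
  s_1 = 0 + 0 + 0 + 1 + 1 + 0 + 1 + 1 = 4 ≡ 0 (mod 2).
  s_2 = 1 + 1 + 1 + 1 + 1 + 0 + 1 + 1 = 7 ≡ 1 (mod 2).
  s_3 = 0 + 0 + 1 + 1 + 0 + 1 + 1 + 1 = 5 ≡ 1 (mod 2).
  s_4 = 0 + 0 + 1 + 1 + 0 + 1 + 0 + 1 = 4 ≡ 0 (mod 2).
s = (0, 1, 1, 0)^T — this equals column 6 of H (binary 0110), so error is at position 6.
Correct: flip bit 6 of r = 000111100011011 to get c = 000110100011011.


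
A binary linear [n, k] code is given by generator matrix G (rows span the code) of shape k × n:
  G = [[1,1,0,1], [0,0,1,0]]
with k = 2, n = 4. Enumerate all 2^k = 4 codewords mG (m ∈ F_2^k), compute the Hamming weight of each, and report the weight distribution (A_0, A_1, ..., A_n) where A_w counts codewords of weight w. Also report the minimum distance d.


Weight distribution: A_0 = 1, A_1 = 1, A_3 = 1, A_4 = 1. Minimum distance d = 1.

Enumerate all 2^2 = 4 messages m ∈ F_2^2.
For each, compute codeword c = mG in F_2^4, then tally its weight.
  m = 00 → c = 0000, weight = 0.
  m = 10 → c = 1101, weight = 3.
  m = 01 → c = 0010, weight = 1.
  m = 11 → c = 1111, weight = 4.
Tally weights:
  weight 0: 1 codewords.
  weight 1: 1 codewords.
  weight 3: 1 codewords.
  weight 4: 1 codewords.
Minimum distance d = smallest w > 0 with A_w > 0 = 1.
Sanity: Σ A_w = 4 = 2^2 = 4 ✓.


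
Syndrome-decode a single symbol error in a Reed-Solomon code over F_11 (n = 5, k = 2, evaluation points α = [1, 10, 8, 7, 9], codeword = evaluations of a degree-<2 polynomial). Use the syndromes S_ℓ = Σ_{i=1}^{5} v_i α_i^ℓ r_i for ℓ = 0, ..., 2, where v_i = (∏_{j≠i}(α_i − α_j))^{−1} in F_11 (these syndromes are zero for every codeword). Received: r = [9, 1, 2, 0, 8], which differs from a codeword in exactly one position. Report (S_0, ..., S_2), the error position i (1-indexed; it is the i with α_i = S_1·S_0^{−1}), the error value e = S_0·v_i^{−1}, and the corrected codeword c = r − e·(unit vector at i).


S = (3, 2, 5), error at position 3, error magnitude e = 9, c = [9, 1, 4, 0, 8].

Step 1: column multipliers v_i = (∏_{j≠i}(α_i − α_j))^{−1} mod 11.
  i = 1 (α = 1): (1−10)(1−8)(1−7)(1−9) = (−9)·(−7)·(−6)·(−8) = 3024 ≡ 10, so v_1 = 10^{−1} = 10 (mod 11).
  i = 2 (α = 10): (10−1)(10−8)(10−7)(10−9) = 9·2·3·1 = 54 ≡ 10, so v_2 = 10^{−1} = 10 (mod 11).
  i = 3 (α = 8): (8−1)(8−10)(8−7)(8−9) = 7·(−2)·1·(−1) = 14 ≡ 3, so v_3 = 3^{−1} = 4 (mod 11).
  i = 4 (α = 7): (7−1)(7−10)(7−8)(7−9) = 6·(−3)·(−1)·(−2) = −36 ≡ 8, so v_4 = 8^{−1} = 7 (mod 11).
  i = 5 (α = 9): (9−1)(9−10)(9−8)(9−7) = 8·(−1)·1·2 = −16 ≡ 6, so v_5 = 6^{−1} = 2 (mod 11).
  v = [10, 10, 4, 7, 2].
Step 2: syndromes of r = [9, 1, 2, 0, 8] (all sums mod 11).
  S_0 = Σ v_i r_i = 10·9 + 10·1 + 4·2 + 7·0 + 2·8 = 124 ≡ 3.
  S_1 = Σ v_i α_i r_i = 10·1·9 + 10·10·1 + 4·8·2 + 7·7·0 + 2·9·8 = 398 ≡ 2.
  α_i^2 mod 11 = [1, 1, 9, 5, 4].
  S_2 = Σ v_i α_i^2 r_i = 10·1·9 + 10·1·1 + 4·9·2 + 7·5·0 + 2·4·8 = 236 ≡ 5.
  S = (3, 2, 5) ≠ 0, so r is not a codeword (an error is present).
Step 3: locate the error. For a single error e at position i, S_ℓ = v_i·e·α_i^ℓ, so α_err = S_1/S_0.
  S_0^{−1} = 3^{−1} = 4 (mod 11), so α_err = 2·4 = 8 ≡ 8 = α_3. Error position i = 3.
  Consistency check: S_2/S_1 = 5·6 = 30 ≡ 8 = α_err ✓ (single-error assumption holds).
Step 4: error magnitude e = S_0/v_3 = S_0·∏_{j≠3}(α_3 − α_j) = 3·3 = 9 ≡ 9 (mod 11).
Step 5: correct position 3: c_3 = r_3 − e = 2 − 9 ≡ 4 (mod 11). Hence c = [9, 1, 4, 0, 8].
  Check: interpolating c through the α_i gives m(x) = 5 + 4·x (degree < 2) with m(α_i) = c_i for every i, so c is indeed a codeword.


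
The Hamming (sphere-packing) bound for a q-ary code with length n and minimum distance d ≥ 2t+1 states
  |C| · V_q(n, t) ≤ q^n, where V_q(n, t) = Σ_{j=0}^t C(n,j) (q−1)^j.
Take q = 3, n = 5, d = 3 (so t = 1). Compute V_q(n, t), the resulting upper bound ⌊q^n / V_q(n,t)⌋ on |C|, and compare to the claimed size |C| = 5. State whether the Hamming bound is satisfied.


V_q(n, t) = 11, q^n = 243, Hamming bound = 22, |C| = 5 ≤ bound (satisfied).

Step 1: Compute V_q(n, t) = Σ_{j=0}^1 C(n, j) (q−1)^j.
  j = 0: C(5,0)·(2)^0 = 1·1 = 1.
  j = 1: C(5,1)·(2)^1 = 5·2 = 10.
  V_q(n, t) = 1 + 10 = 11.
Step 2: q^n = 3^5 = 243.
Step 3: Hamming bound ⌊q^n / V_q(n,t)⌋ = ⌊243/11⌋ = 22.
Step 4: Compare |C| = 5 to 22: satisfied.
The claimed |C| lies below the Hamming bound.


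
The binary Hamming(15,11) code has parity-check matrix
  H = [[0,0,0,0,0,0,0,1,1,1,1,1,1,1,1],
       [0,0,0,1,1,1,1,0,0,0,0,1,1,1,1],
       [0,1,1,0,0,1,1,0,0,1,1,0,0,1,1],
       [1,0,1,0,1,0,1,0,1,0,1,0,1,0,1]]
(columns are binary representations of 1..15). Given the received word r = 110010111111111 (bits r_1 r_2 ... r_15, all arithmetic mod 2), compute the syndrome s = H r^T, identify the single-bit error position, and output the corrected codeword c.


s = (0, 0, 0, 1)^T, error position = 1, corrected codeword c = 010010111111111

Compute s = H r^T mod 2 one row at a time:
  s_1 = 1 + 1 + 1 + 1 + 1 + 1 + 1 + 1 = 8 ≡ 0 (mod 2).
  s_2 = 0 + 1 + 0 + 1 + 1 + 1 + 1 + 1 = 6 ≡ 0 (mod 2).
  s_3 = 1 + 0 + 0 + 1 + 1 + 1 + 1 + 1 = 6 ≡ 0 (mod 2).
  s_4 = 1 + 0 + 1 + 1 + 1 + 1 + 1 + 1 = 7 ≡ 1 (mod 2).
s = (0, 0, 0, 1)^T — this equals column 1 of H (binary 0001), so error is at position 1.
Correct: flip bit 1 of r = 110010111111111 to get c = 010010111111111.


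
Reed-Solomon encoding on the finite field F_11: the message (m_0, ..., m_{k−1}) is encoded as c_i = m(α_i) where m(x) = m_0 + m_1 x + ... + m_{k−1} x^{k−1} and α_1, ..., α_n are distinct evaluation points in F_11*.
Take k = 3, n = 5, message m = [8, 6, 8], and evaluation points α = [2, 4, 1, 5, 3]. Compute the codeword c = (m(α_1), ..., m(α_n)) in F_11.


c = [8, 6, 0, 7, 10]

Message polynomial: m(x) = 8 + 6·x + 8·x^2 (mod 11).
For each evaluation point α_i, compute m(α_i) mod 11:
  α_1 = 2: Horner steps 8 → 0 → 8, so m(2) = 8.
  α_2 = 4: Horner steps 8 → 5 → 6, so m(4) = 6.
  α_3 = 1: Horner steps 8 → 3 → 0, so m(1) = 0.
  α_4 = 5: Horner steps 8 → 2 → 7, so m(5) = 7.
  α_5 = 3: Horner steps 8 → 8 → 10, so m(3) = 10.
Codeword c = [8, 6, 0, 7, 10] ∈ F_11^5.


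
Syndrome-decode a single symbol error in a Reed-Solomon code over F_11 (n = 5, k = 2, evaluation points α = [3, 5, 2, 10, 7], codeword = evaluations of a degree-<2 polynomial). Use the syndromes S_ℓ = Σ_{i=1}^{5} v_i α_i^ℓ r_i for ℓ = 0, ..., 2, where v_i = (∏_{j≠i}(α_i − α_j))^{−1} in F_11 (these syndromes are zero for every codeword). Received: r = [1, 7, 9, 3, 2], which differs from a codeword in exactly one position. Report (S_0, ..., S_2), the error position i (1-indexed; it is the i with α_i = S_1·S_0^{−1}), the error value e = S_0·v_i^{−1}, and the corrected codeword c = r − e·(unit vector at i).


S = (9, 2, 9), error at position 4, error magnitude e = 3, c = [1, 7, 9, 0, 2].

Step 1: column multipliers v_i = (∏_{j≠i}(α_i − α_j))^{−1} mod 11.
  i = 1 (α = 3): (3−5)(3−2)(3−10)(3−7) = (−2)·1·(−7)·(−4) = −56 ≡ 10, so v_1 = 10^{−1} = 10 (mod 11).
  i = 2 (α = 5): (5−3)(5−2)(5−10)(5−7) = 2·3·(−5)·(−2) = 60 ≡ 5, so v_2 = 5^{−1} = 9 (mod 11).
  i = 3 (α = 2): (2−3)(2−5)(2−10)(2−7) = (−1)·(−3)·(−8)·(−5) = 120 ≡ 10, so v_3 = 10^{−1} = 10 (mod 11).
  i = 4 (α = 10): (10−3)(10−5)(10−2)(10−7) = 7·5·8·3 = 840 ≡ 4, so v_4 = 4^{−1} = 3 (mod 11).
  i = 5 (α = 7): (7−3)(7−5)(7−2)(7−10) = 4·2·5·(−3) = −120 ≡ 1, so v_5 = 1^{−1} = 1 (mod 11).
  v = [10, 9, 10, 3, 1].
Step 2: syndromes of r = [1, 7, 9, 3, 2] (all sums mod 11).
  S_0 = Σ v_i r_i = 10·1 + 9·7 + 10·9 + 3·3 + 1·2 = 174 ≡ 9.
  S_1 = Σ v_i α_i r_i = 10·3·1 + 9·5·7 + 10·2·9 + 3·10·3 + 1·7·2 = 629 ≡ 2.
  α_i^2 mod 11 = [9, 3, 4, 1, 5].
  S_2 = Σ v_i α_i^2 r_i = 10·9·1 + 9·3·7 + 10·4·9 + 3·1·3 + 1·5·2 = 658 ≡ 9.
  S = (9, 2, 9) ≠ 0, so r is not a codeword (an error is present).
Step 3: locate the error. For a single error e at position i, S_ℓ = v_i·e·α_i^ℓ, so α_err = S_1/S_0.
  S_0^{−1} = 9^{−1} = 5 (mod 11), so α_err = 2·5 = 10 ≡ 10 = α_4. Error position i = 4.
  Consistency check: S_2/S_1 = 9·6 = 54 ≡ 10 = α_err ✓ (single-error assumption holds).
Step 4: error magnitude e = S_0/v_4 = S_0·∏_{j≠4}(α_4 − α_j) = 9·4 = 36 ≡ 3 (mod 11).
Step 5: correct position 4: c_4 = r_4 − e = 3 − 3 ≡ 0 (mod 11). Hence c = [1, 7, 9, 0, 2].
  Check: interpolating c through the α_i gives m(x) = 3 + 3·x (degree < 2) with m(α_i) = c_i for every i, so c is indeed a codeword.


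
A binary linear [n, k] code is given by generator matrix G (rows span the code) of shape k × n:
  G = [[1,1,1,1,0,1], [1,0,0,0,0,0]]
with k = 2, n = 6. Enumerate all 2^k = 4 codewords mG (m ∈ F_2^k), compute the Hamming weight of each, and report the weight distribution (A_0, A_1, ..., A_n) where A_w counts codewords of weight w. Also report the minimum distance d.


Weight distribution: A_0 = 1, A_1 = 1, A_4 = 1, A_5 = 1. Minimum distance d = 1.

Enumerate all 2^2 = 4 messages m ∈ F_2^2.
For each, compute codeword c = mG in F_2^6, then tally its weight.
  m = 00 → c = 000000, weight = 0.
  m = 10 → c = 111101, weight = 5.
  m = 01 → c = 100000, weight = 1.
  m = 11 → c = 011101, weight = 4.
Tally weights:
  weight 0: 1 codewords.
  weight 1: 1 codewords.
  weight 4: 1 codewords.
  weight 5: 1 codewords.
Minimum distance d = smallest w > 0 with A_w > 0 = 1.
Sanity: Σ A_w = 4 = 2^2 = 4 ✓.


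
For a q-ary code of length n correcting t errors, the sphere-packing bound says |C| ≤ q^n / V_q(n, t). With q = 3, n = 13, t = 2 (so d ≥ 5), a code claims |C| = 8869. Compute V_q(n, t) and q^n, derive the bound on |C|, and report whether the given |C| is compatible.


V_q(n, t) = 339, q^n = 1594323, Hamming bound = 4703, |C| = 8869 > bound (violated).

Step 1: Compute V_q(n, t) = Σ_{j=0}^2 C(n, j) (q−1)^j.
  j = 0: C(13,0)·(2)^0 = 1·1 = 1.
  j = 1: C(13,1)·(2)^1 = 13·2 = 26.
  j = 2: C(13,2)·(2)^2 = 78·4 = 312.
  V_q(n, t) = 1 + 26 + 312 = 339.
Step 2: q^n = 3^13 = 1594323.
Step 3: Hamming bound ⌊q^n / V_q(n,t)⌋ = ⌊1594323/339⌋ = 4703.
Step 4: Compare |C| = 8869 to 4703: violated.
The claimed |C| lies above the Hamming bound, so no 3-ary code of length 13 with d ≥ 5 can have 8869 codewords.


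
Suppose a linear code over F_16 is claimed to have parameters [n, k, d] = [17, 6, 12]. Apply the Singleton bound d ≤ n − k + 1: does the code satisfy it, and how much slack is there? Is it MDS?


Singleton RHS = n − k + 1 = 12, slack = 0, bound satisfied, MDS.

Singleton bound: d ≤ n − k + 1.
Here n = 17, k = 6, so n − k + 1 = 12.
Given d = 12, check d ≤ 12: YES.
Slack = (n − k + 1) − d = 0.
The code is MDS (slack = 0).
Description: the claimed parameters are [17, 6, 12]_16; such a code would be MDS (meets Singleton bound).


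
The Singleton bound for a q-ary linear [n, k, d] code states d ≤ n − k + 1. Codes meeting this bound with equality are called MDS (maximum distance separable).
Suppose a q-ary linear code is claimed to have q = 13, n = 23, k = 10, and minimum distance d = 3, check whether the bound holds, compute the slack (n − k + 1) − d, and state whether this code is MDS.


Singleton RHS = n − k + 1 = 14, slack = 11, bound satisfied, not MDS.

Singleton bound: d ≤ n − k + 1.
Here n = 23, k = 10, so n − k + 1 = 14.
Given d = 3, check d ≤ 14: YES.
Slack = (n − k + 1) − d = 11.
The code is NOT MDS (slack = 11 > 0).
Description: the claimed parameters are [23, 10, 3]_13; such a code would be non-MDS.


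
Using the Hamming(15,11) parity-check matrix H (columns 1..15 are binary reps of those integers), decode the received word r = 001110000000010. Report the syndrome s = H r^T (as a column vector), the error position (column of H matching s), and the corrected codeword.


s = (1, 1, 0, 0)^T, error position = 12, corrected codeword c = 001110000001010

Compute s = H r^T mod 2 one row at a time:
  s_1 = 0 + 0 + 0 + 0 + 0 + 0 + 1 + 0 = 1 ≡ 1 (mod 2).
  s_2 = 1 + 1 + 0 + 0 + 0 + 0 + 1 + 0 = 3 ≡ 1 (mod 2).
  s_3 = 0 + 1 + 0 + 0 + 0 + 0 + 1 + 0 = 2 ≡ 0 (mod 2).
  s_4 = 0 + 1 + 1 + 0 + 0 + 0 + 0 + 0 = 2 ≡ 0 (mod 2).
s = (1, 1, 0, 0)^T — this equals column 12 of H (binary 1100), so error is at position 12.
Correct: flip bit 12 of r = 001110000000010 to get c = 001110000001010.


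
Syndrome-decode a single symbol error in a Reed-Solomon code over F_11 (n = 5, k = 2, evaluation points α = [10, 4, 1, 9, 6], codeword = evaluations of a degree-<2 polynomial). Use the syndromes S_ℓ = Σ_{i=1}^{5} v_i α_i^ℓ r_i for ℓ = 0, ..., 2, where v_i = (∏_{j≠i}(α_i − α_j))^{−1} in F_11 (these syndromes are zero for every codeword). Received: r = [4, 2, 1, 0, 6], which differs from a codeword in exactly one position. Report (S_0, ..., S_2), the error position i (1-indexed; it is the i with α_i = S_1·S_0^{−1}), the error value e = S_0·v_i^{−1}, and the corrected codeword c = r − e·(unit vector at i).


S = (4, 2, 1), error at position 5, error magnitude e = 7, c = [4, 2, 1, 0, 10].

Step 1: column multipliers v_i = (∏_{j≠i}(α_i − α_j))^{−1} mod 11.
  i = 1 (α = 10): (10−4)(10−1)(10−9)(10−6) = 6·9·1·4 = 216 ≡ 7, so v_1 = 7^{−1} = 8 (mod 11).
  i = 2 (α = 4): (4−10)(4−1)(4−9)(4−6) = (−6)·3·(−5)·(−2) = −180 ≡ 7, so v_2 = 7^{−1} = 8 (mod 11).
  i = 3 (α = 1): (1−10)(1−4)(1−9)(1−6) = (−9)·(−3)·(−8)·(−5) = 1080 ≡ 2, so v_3 = 2^{−1} = 6 (mod 11).
  i = 4 (α = 9): (9−10)(9−4)(9−1)(9−6) = (−1)·5·8·3 = −120 ≡ 1, so v_4 = 1^{−1} = 1 (mod 11).
  i = 5 (α = 6): (6−10)(6−4)(6−1)(6−9) = (−4)·2·5·(−3) = 120 ≡ 10, so v_5 = 10^{−1} = 10 (mod 11).
  v = [8, 8, 6, 1, 10].
Step 2: syndromes of r = [4, 2, 1, 0, 6] (all sums mod 11).
  S_0 = Σ v_i r_i = 8·4 + 8·2 + 6·1 + 1·0 + 10·6 = 114 ≡ 4.
  S_1 = Σ v_i α_i r_i = 8·10·4 + 8·4·2 + 6·1·1 + 1·9·0 + 10·6·6 = 750 ≡ 2.
  α_i^2 mod 11 = [1, 5, 1, 4, 3].
  S_2 = Σ v_i α_i^2 r_i = 8·1·4 + 8·5·2 + 6·1·1 + 1·4·0 + 10·3·6 = 298 ≡ 1.
  S = (4, 2, 1) ≠ 0, so r is not a codeword (an error is present).
Step 3: locate the error. For a single error e at position i, S_ℓ = v_i·e·α_i^ℓ, so α_err = S_1/S_0.
  S_0^{−1} = 4^{−1} = 3 (mod 11), so α_err = 2·3 = 6 ≡ 6 = α_5. Error position i = 5.
  Consistency check: S_2/S_1 = 1·6 = 6 ≡ 6 = α_err ✓ (single-error assumption holds).
Step 4: error magnitude e = S_0/v_5 = S_0·∏_{j≠5}(α_5 − α_j) = 4·10 = 40 ≡ 7 (mod 11).
Step 5: correct position 5: c_5 = r_5 − e = 6 − 7 ≡ 10 (mod 11). Hence c = [4, 2, 1, 0, 10].
  Check: interpolating c through the α_i gives m(x) = 8 + 4·x (degree < 2) with m(α_i) = c_i for every i, so c is indeed a codeword.


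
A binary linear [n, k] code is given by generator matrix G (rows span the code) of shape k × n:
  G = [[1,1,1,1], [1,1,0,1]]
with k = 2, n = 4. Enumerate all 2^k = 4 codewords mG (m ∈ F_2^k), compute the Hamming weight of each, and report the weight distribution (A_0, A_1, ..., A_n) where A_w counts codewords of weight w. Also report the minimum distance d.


Weight distribution: A_0 = 1, A_1 = 1, A_3 = 1, A_4 = 1. Minimum distance d = 1.

Enumerate all 2^2 = 4 messages m ∈ F_2^2.
For each, compute codeword c = mG in F_2^4, then tally its weight.
  m = 00 → c = 0000, weight = 0.
  m = 10 → c = 1111, weight = 4.
  m = 01 → c = 1101, weight = 3.
  m = 11 → c = 0010, weight = 1.
Tally weights:
  weight 0: 1 codewords.
  weight 1: 1 codewords.
  weight 3: 1 codewords.
  weight 4: 1 codewords.
Minimum distance d = smallest w > 0 with A_w > 0 = 1.
Sanity: Σ A_w = 4 = 2^2 = 4 ✓.


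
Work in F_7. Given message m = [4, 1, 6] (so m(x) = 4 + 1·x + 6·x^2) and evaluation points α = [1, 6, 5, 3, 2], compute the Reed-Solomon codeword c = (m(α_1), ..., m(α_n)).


c = [4, 2, 5, 5, 2]

Message polynomial: m(x) = 4 + 1·x + 6·x^2 (mod 7).
For each evaluation point α_i, compute m(α_i) mod 7:
  α_1 = 1: Horner steps 6 → 0 → 4, so m(1) = 4.
  α_2 = 6: Horner steps 6 → 2 → 2, so m(6) = 2.
  α_3 = 5: Horner steps 6 → 3 → 5, so m(5) = 5.
  α_4 = 3: Horner steps 6 → 5 → 5, so m(3) = 5.
  α_5 = 2: Horner steps 6 → 6 → 2, so m(2) = 2.
Codeword c = [4, 2, 5, 5, 2] ∈ F_7^5.
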